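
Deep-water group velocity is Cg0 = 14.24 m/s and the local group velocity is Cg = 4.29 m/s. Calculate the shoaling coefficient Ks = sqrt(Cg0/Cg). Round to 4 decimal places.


Ks = sqrt(Cg0 / Cg)
Ks = sqrt(14.24 / 4.29)
Ks = sqrt(3.3193)
Ks = 1.8219

1.8219


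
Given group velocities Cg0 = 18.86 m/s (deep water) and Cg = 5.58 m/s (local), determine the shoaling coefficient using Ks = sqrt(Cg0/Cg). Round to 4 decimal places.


Ks = sqrt(Cg0 / Cg)
Ks = sqrt(18.86 / 5.58)
Ks = sqrt(3.3799)
Ks = 1.8385

1.8385


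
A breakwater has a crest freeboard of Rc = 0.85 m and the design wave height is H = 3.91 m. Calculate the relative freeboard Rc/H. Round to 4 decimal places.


Relative freeboard = Rc / H
= 0.85 / 3.91
= 0.2174

0.2174


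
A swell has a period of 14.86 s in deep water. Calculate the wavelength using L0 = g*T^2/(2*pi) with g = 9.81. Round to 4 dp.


L0 = g * T^2 / (2 * pi)
L0 = 9.81 * 14.86^2 / (2 * pi)
L0 = 9.81 * 220.8196 / 6.28319
L0 = 2166.2403 / 6.28319
L0 = 344.7678 m

344.7678


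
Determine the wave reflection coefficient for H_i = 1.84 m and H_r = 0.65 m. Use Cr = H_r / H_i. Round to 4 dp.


Cr = H_r / H_i
Cr = 0.65 / 1.84
Cr = 0.3533

0.3533


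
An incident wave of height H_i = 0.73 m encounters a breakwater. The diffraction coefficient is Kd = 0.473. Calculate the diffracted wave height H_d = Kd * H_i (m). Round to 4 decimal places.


H_d = Kd * H_i
H_d = 0.473 * 0.73
H_d = 0.3453 m

0.3453


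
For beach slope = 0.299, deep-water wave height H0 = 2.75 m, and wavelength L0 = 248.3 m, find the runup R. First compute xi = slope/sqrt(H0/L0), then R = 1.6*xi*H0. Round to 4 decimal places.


xi = slope / sqrt(H0/L0)
H0/L0 = 2.75/248.3 = 0.011075
sqrt(0.011075) = 0.105239
xi = 0.299 / 0.105239 = 2.841144
R = 1.6 * xi * H0 = 1.6 * 2.841144 * 2.75
R = 12.5010 m

12.5010


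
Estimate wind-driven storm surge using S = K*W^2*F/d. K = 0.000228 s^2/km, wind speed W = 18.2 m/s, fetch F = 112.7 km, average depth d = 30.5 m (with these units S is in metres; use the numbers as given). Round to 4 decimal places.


S = K * W^2 * F / d
W^2 = 18.2^2 = 331.24
S = 0.000228 * 331.24 * 112.7 / 30.5
Numerator = 0.000228 * 331.24 * 112.7 = 8.511411
S = 8.511411 / 30.5 = 0.2791 m

0.2791


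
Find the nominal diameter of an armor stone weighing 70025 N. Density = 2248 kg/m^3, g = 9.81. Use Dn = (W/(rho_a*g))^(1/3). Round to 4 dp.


V = W / (rho_a * g)
V = 70025 / (2248 * 9.81)
V = 70025 / 22052.88
V = 3.175322 m^3
Dn = V^(1/3) = 3.175322^(1/3)
Dn = 1.4698 m

1.4698


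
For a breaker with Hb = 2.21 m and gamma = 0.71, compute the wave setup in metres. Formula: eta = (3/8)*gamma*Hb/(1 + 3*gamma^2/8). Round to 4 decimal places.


eta = (3/8) * gamma * Hb / (1 + 3*gamma^2/8)
Numerator = (3/8) * 0.71 * 2.21 = 0.588413
Denominator = 1 + 3*0.71^2/8 = 1 + 0.189038 = 1.189038
eta = 0.588413 / 1.189038
eta = 0.4949 m

0.4949


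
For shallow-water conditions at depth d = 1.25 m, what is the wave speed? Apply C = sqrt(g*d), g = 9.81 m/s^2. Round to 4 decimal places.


Using the shallow-water approximation:
C = sqrt(g * d) = sqrt(9.81 * 1.25)
C = sqrt(12.2625)
C = 3.5018 m/s

3.5018


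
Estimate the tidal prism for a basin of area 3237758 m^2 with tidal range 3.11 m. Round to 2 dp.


Tidal prism = Area * Tidal range
P = 3237758 * 3.11
P = 10069427.38 m^3

10069427.38


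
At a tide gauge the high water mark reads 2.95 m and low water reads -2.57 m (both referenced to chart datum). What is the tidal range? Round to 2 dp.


Tidal range = High water - Low water
Tidal range = 2.95 - (-2.57)
Tidal range = 5.52 m

5.52


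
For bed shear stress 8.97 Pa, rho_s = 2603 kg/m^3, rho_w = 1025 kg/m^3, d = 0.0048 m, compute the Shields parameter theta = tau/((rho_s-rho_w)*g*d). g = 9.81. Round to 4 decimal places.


theta = tau / ((rho_s - rho_w) * g * d)
rho_s - rho_w = 2603 - 1025 = 1578
Denominator = 1578 * 9.81 * 0.0048 = 74.304864
theta = 8.97 / 74.304864
theta = 0.1207

0.1207


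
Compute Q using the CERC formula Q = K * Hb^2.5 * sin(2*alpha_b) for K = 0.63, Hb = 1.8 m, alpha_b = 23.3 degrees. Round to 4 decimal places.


Q = K * Hb^2.5 * sin(2 * alpha_b)
Hb^2.5 = 1.8^2.5 = 4.346916
sin(2 * 23.3) = sin(46.6) = 0.726575
Q = 0.63 * 4.346916 * 0.726575
Q = 1.9898 m^3/s

1.9898


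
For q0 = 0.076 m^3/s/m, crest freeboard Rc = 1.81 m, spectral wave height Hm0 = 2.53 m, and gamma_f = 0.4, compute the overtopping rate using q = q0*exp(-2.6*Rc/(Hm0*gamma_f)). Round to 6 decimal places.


q = q0 * exp(-2.6 * Rc / (Hm0 * gamma_f))
Exponent = -2.6 * 1.81 / (2.53 * 0.4)
= -2.6 * 1.81 / 1.0120
= -4.650198
exp(-4.650198) = 0.009560
q = 0.076 * 0.009560
q = 0.000727 m^3/s/m

0.000727


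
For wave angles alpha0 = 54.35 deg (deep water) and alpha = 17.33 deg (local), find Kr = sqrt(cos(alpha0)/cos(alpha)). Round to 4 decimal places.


Kr = sqrt(cos(alpha0) / cos(alpha))
cos(54.35) = 0.582832
cos(17.33) = 0.954605
Kr = sqrt(0.582832 / 0.954605)
Kr = sqrt(0.610548)
Kr = 0.7814

0.7814


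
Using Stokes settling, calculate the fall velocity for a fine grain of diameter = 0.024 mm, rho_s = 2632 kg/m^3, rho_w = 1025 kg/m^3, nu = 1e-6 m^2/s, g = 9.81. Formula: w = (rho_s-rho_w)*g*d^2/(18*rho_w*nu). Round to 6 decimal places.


w = (rho_s - rho_w) * g * d^2 / (18 * rho_w * nu)
d = 0.024 mm = 0.000024 m
rho_s - rho_w = 2632 - 1025 = 1607
Numerator = 1607 * 9.81 * (0.000024)^2 = 0.000009080450
Denominator = 18 * 1025 * 1e-6 = 0.018450
w = 0.000492 m/s

0.000492


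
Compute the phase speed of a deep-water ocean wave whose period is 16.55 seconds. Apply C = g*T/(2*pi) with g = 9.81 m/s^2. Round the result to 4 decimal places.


We use the deep-water celerity formula:
C = g * T / (2 * pi)
C = 9.81 * 16.55 / (2 * 3.14159...)
C = 162.355500 / 6.283185
C = 25.8397 m/s

25.8397


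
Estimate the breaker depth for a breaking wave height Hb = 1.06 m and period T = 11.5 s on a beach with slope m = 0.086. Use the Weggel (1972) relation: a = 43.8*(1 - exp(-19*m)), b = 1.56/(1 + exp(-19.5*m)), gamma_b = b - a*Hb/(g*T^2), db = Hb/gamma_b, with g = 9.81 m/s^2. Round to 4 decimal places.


a = 43.8 * (1 - exp(-19 * m))
exp(-19 * 0.086) = exp(-1.6340) = 0.195147
a = 43.8 * (1 - 0.195147) = 35.252543
b = 1.56 / (1 + exp(-19.5 * m))
exp(-19.5 * 0.086) = exp(-1.6770) = 0.186934
b = 1.56 / (1 + 0.186934) = 1.314311
Hb / (g * T^2) = 1.06 / (9.81 * 11.5^2) = 1.06 / 1297.3725 = 0.00081704
gamma_b = b - a * Hb/(g*T^2) = 1.314311 - 35.252543 * 0.00081704 = 1.285508
db = Hb / gamma_b = 1.06 / 1.285508
db = 0.8246 m

0.8246


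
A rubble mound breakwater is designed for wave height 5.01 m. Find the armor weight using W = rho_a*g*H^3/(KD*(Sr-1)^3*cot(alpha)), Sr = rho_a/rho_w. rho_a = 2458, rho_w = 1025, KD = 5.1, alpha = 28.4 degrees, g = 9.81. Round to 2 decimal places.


Sr = rho_a / rho_w = 2458 / 1025 = 2.398049
(Sr - 1) = 1.398049
(Sr - 1)^3 = 2.732543
cot(28.4) = 1 / tan(28.4) = 1 / 0.540698 = 1.849461
Numerator = 2458 * 9.81 * 5.01^3 = 3032243.4286
Denominator = 5.1 * 2.732543 * 1.849461 = 25.774034
W = 3032243.4286 / 25.774034
W = 117647.22 N

117647.22


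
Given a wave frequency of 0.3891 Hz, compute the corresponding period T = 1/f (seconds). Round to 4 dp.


T = 1 / f
T = 1 / 0.3891
T = 2.5700 s

2.5700


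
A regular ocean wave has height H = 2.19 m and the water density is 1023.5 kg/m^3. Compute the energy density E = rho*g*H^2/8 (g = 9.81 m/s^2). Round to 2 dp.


E = (1/8) * rho * g * H^2
E = (1/8) * 1023.5 * 9.81 * 2.19^2
E = 0.125 * 1023.5 * 9.81 * 4.7961
E = 6019.43 J/m^2

6019.43


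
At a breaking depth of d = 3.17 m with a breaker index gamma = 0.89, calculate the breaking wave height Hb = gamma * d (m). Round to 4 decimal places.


Hb = gamma * d
Hb = 0.89 * 3.17
Hb = 2.8213 m

2.8213


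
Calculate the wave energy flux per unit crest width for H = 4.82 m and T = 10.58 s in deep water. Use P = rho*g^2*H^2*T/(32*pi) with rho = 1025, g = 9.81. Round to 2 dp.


P = rho * g^2 * H^2 * T / (32 * pi)
P = 1025 * 9.81^2 * 4.82^2 * 10.58 / (32 * pi)
P = 1025 * 96.2361 * 23.2324 * 10.58 / 100.53096
P = 241180.27 W/m

241180.27


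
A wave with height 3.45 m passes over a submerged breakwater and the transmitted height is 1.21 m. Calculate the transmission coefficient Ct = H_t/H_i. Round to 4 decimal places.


Ct = H_t / H_i
Ct = 1.21 / 3.45
Ct = 0.3507

0.3507


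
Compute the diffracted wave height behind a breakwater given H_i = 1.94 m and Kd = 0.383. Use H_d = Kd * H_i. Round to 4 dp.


H_d = Kd * H_i
H_d = 0.383 * 1.94
H_d = 0.7430 m

0.7430


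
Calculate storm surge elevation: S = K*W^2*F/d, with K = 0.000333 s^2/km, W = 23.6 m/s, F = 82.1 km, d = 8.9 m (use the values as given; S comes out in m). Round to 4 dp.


S = K * W^2 * F / d
W^2 = 23.6^2 = 556.96
S = 0.000333 * 556.96 * 82.1 / 8.9
Numerator = 0.000333 * 556.96 * 82.1 = 15.226897
S = 15.226897 / 8.9 = 1.7109 m

1.7109


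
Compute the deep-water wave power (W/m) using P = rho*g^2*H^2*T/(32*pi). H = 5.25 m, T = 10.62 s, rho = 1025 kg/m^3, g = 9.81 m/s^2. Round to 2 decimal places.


P = rho * g^2 * H^2 * T / (32 * pi)
P = 1025 * 9.81^2 * 5.25^2 * 10.62 / (32 * pi)
P = 1025 * 96.2361 * 27.5625 * 10.62 / 100.53096
P = 287213.70 W/m

287213.70


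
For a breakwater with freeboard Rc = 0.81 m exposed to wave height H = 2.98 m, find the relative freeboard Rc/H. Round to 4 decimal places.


Relative freeboard = Rc / H
= 0.81 / 2.98
= 0.2718

0.2718


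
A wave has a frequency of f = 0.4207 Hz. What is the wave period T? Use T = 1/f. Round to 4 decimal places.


T = 1 / f
T = 1 / 0.4207
T = 2.3770 s

2.3770


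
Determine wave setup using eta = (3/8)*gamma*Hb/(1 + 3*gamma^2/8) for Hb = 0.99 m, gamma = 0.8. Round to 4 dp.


eta = (3/8) * gamma * Hb / (1 + 3*gamma^2/8)
Numerator = (3/8) * 0.8 * 0.99 = 0.297000
Denominator = 1 + 3*0.8^2/8 = 1 + 0.240000 = 1.240000
eta = 0.297000 / 1.240000
eta = 0.2395 m

0.2395


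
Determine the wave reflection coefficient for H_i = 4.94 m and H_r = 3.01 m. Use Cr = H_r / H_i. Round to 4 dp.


Cr = H_r / H_i
Cr = 3.01 / 4.94
Cr = 0.6093

0.6093


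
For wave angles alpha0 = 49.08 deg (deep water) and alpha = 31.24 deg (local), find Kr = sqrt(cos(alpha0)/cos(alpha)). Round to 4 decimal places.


Kr = sqrt(cos(alpha0) / cos(alpha))
cos(49.08) = 0.655005
cos(31.24) = 0.855002
Kr = sqrt(0.655005 / 0.855002)
Kr = sqrt(0.766085)
Kr = 0.8753

0.8753


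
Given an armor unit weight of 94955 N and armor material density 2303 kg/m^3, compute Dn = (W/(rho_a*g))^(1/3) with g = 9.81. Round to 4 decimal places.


V = W / (rho_a * g)
V = 94955 / (2303 * 9.81)
V = 94955 / 22592.43
V = 4.202956 m^3
Dn = V^(1/3) = 4.202956^(1/3)
Dn = 1.6138 m

1.6138


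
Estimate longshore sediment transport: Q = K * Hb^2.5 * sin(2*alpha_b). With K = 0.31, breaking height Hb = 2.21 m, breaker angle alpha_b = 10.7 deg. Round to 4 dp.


Q = K * Hb^2.5 * sin(2 * alpha_b)
Hb^2.5 = 2.21^2.5 = 7.260737
sin(2 * 10.7) = sin(21.4) = 0.364877
Q = 0.31 * 7.260737 * 0.364877
Q = 0.8213 m^3/s

0.8213


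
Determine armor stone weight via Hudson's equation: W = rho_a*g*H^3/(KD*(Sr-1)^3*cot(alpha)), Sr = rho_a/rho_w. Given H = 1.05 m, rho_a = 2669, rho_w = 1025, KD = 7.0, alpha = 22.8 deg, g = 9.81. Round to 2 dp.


Sr = rho_a / rho_w = 2669 / 1025 = 2.603902
(Sr - 1) = 1.603902
(Sr - 1)^3 = 4.126044
cot(22.8) = 1 / tan(22.8) = 1 / 0.420361 = 2.378906
Numerator = 2669 * 9.81 * 1.05^3 = 30309.9680
Denominator = 7.0 * 4.126044 * 2.378906 = 68.708294
W = 30309.9680 / 68.708294
W = 441.14 N

441.14


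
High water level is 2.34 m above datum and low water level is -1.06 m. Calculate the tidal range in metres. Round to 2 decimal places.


Tidal range = High water - Low water
Tidal range = 2.34 - (-1.06)
Tidal range = 3.40 m

3.40


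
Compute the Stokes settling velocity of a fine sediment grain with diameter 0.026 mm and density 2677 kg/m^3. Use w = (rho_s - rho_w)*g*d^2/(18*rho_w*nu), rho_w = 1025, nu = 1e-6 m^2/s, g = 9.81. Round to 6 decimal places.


w = (rho_s - rho_w) * g * d^2 / (18 * rho_w * nu)
d = 0.026 mm = 0.000026 m
rho_s - rho_w = 2677 - 1025 = 1652
Numerator = 1652 * 9.81 * (0.000026)^2 = 0.000010955337
Denominator = 18 * 1025 * 1e-6 = 0.018450
w = 0.000594 m/s

0.000594


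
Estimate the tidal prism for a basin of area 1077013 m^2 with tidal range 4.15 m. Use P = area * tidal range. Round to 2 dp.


Tidal prism = Area * Tidal range
P = 1077013 * 4.15
P = 4469603.95 m^3

4469603.95


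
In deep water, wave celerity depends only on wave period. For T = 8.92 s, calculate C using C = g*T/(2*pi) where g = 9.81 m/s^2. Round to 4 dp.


We use the deep-water celerity formula:
C = g * T / (2 * pi)
C = 9.81 * 8.92 / (2 * 3.14159...)
C = 87.505200 / 6.283185
C = 13.9269 m/s

13.9269


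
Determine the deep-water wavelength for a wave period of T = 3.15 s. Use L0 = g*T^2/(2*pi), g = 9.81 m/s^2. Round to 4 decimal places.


L0 = g * T^2 / (2 * pi)
L0 = 9.81 * 3.15^2 / (2 * pi)
L0 = 9.81 * 9.9225 / 6.28319
L0 = 97.3397 / 6.28319
L0 = 15.4921 m

15.4921


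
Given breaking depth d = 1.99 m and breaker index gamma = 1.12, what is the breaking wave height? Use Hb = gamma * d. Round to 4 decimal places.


Hb = gamma * d
Hb = 1.12 * 1.99
Hb = 2.2288 m

2.2288


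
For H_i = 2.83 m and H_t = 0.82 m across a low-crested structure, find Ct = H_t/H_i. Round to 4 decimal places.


Ct = H_t / H_i
Ct = 0.82 / 2.83
Ct = 0.2898

0.2898


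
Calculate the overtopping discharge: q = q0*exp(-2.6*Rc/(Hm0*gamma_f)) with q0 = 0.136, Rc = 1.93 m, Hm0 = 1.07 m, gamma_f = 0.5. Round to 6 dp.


q = q0 * exp(-2.6 * Rc / (Hm0 * gamma_f))
Exponent = -2.6 * 1.93 / (1.07 * 0.5)
= -2.6 * 1.93 / 0.5350
= -9.379439
exp(-9.379439) = 0.000084
q = 0.136 * 0.000084
q = 0.000011 m^3/s/m

0.000011


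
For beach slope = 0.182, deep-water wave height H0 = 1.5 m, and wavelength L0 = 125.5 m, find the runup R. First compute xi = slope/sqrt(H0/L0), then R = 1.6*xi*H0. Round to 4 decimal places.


xi = slope / sqrt(H0/L0)
H0/L0 = 1.5/125.5 = 0.011952
sqrt(0.011952) = 0.109326
xi = 0.182 / 0.109326 = 1.664745
R = 1.6 * xi * H0 = 1.6 * 1.664745 * 1.5
R = 3.9954 m

3.9954


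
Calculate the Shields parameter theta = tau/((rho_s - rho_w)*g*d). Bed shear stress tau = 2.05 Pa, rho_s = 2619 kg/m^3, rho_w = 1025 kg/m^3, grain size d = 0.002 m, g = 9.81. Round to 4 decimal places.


theta = tau / ((rho_s - rho_w) * g * d)
rho_s - rho_w = 2619 - 1025 = 1594
Denominator = 1594 * 9.81 * 0.002 = 31.274280
theta = 2.05 / 31.274280
theta = 0.0655

0.0655


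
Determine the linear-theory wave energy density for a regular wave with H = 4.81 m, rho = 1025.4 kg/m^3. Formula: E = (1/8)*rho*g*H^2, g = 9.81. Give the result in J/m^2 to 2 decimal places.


E = (1/8) * rho * g * H^2
E = (1/8) * 1025.4 * 9.81 * 4.81^2
E = 0.125 * 1025.4 * 9.81 * 23.1361
E = 29091.26 J/m^2

29091.26


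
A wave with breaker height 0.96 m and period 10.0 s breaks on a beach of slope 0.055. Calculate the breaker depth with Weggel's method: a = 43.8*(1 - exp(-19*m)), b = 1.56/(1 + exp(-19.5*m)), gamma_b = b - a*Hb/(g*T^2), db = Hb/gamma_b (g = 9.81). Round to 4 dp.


a = 43.8 * (1 - exp(-19 * m))
exp(-19 * 0.055) = exp(-1.0450) = 0.351692
a = 43.8 * (1 - 0.351692) = 28.395898
b = 1.56 / (1 + exp(-19.5 * m))
exp(-19.5 * 0.055) = exp(-1.0725) = 0.342152
b = 1.56 / (1 + 0.342152) = 1.162312
Hb / (g * T^2) = 0.96 / (9.81 * 10.0^2) = 0.96 / 981.0000 = 0.00097859
gamma_b = b - a * Hb/(g*T^2) = 1.162312 - 28.395898 * 0.00097859 = 1.134524
db = Hb / gamma_b = 0.96 / 1.134524
db = 0.8462 m

0.8462


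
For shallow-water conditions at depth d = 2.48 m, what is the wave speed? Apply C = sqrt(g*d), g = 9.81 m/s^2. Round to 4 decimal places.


Using the shallow-water approximation:
C = sqrt(g * d) = sqrt(9.81 * 2.48)
C = sqrt(24.3288)
C = 4.9324 m/s

4.9324


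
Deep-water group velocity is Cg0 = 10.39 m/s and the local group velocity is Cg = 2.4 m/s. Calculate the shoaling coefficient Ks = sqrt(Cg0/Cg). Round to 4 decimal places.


Ks = sqrt(Cg0 / Cg)
Ks = sqrt(10.39 / 2.4)
Ks = sqrt(4.3292)
Ks = 2.0807

2.0807


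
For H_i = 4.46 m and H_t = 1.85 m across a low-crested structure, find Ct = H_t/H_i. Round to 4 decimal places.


Ct = H_t / H_i
Ct = 1.85 / 4.46
Ct = 0.4148

0.4148


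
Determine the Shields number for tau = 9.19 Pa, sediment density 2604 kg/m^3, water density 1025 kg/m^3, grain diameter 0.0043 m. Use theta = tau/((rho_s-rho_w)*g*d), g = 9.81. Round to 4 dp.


theta = tau / ((rho_s - rho_w) * g * d)
rho_s - rho_w = 2604 - 1025 = 1579
Denominator = 1579 * 9.81 * 0.0043 = 66.606957
theta = 9.19 / 66.606957
theta = 0.1380

0.1380


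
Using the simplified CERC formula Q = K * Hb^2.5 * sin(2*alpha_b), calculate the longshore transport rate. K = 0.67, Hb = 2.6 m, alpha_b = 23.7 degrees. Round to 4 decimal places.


Q = K * Hb^2.5 * sin(2 * alpha_b)
Hb^2.5 = 2.6^2.5 = 10.900172
sin(2 * 23.7) = sin(47.4) = 0.736097
Q = 0.67 * 10.900172 * 0.736097
Q = 5.3758 m^3/s

5.3758


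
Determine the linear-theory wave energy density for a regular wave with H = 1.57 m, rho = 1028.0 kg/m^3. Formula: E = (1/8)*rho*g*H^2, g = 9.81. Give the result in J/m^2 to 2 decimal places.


E = (1/8) * rho * g * H^2
E = (1/8) * 1028.0 * 9.81 * 1.57^2
E = 0.125 * 1028.0 * 9.81 * 2.4649
E = 3107.22 J/m^2

3107.22


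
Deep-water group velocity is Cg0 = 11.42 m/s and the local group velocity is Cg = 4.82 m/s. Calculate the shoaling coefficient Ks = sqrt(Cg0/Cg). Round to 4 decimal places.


Ks = sqrt(Cg0 / Cg)
Ks = sqrt(11.42 / 4.82)
Ks = sqrt(2.3693)
Ks = 1.5393

1.5393


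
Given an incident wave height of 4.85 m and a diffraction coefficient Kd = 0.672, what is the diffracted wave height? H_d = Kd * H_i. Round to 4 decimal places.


H_d = Kd * H_i
H_d = 0.672 * 4.85
H_d = 3.2592 m

3.2592


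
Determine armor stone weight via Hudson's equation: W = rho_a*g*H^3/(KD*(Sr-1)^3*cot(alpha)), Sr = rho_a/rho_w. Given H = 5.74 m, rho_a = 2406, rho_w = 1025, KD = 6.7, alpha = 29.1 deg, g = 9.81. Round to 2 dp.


Sr = rho_a / rho_w = 2406 / 1025 = 2.347317
(Sr - 1) = 1.347317
(Sr - 1)^3 = 2.445735
cot(29.1) = 1 / tan(29.1) = 1 / 0.556593 = 1.796645
Numerator = 2406 * 9.81 * 5.74^3 = 4463754.5674
Denominator = 6.7 * 2.445735 * 1.796645 = 29.440597
W = 4463754.5674 / 29.440597
W = 151619.02 N

151619.02


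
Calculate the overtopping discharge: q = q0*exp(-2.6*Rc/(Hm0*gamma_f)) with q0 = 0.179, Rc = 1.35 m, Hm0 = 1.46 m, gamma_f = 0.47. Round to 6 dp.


q = q0 * exp(-2.6 * Rc / (Hm0 * gamma_f))
Exponent = -2.6 * 1.35 / (1.46 * 0.47)
= -2.6 * 1.35 / 0.6862
= -5.115127
exp(-5.115127) = 0.006005
q = 0.179 * 0.006005
q = 0.001075 m^3/s/m

0.001075


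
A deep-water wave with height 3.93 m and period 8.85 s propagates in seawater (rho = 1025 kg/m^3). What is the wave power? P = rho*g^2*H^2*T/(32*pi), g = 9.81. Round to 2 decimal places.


P = rho * g^2 * H^2 * T / (32 * pi)
P = 1025 * 9.81^2 * 3.93^2 * 8.85 / (32 * pi)
P = 1025 * 96.2361 * 15.4449 * 8.85 / 100.53096
P = 134119.03 W/m

134119.03


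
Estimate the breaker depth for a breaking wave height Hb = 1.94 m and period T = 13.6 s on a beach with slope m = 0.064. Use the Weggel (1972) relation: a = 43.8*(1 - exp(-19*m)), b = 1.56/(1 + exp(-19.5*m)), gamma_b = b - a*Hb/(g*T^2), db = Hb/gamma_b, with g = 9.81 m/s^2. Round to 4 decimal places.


a = 43.8 * (1 - exp(-19 * m))
exp(-19 * 0.064) = exp(-1.2160) = 0.296413
a = 43.8 * (1 - 0.296413) = 30.817091
b = 1.56 / (1 + exp(-19.5 * m))
exp(-19.5 * 0.064) = exp(-1.2480) = 0.287078
b = 1.56 / (1 + 0.287078) = 1.212047
Hb / (g * T^2) = 1.94 / (9.81 * 13.6^2) = 1.94 / 1814.4576 = 0.00106919
gamma_b = b - a * Hb/(g*T^2) = 1.212047 - 30.817091 * 0.00106919 = 1.179098
db = Hb / gamma_b = 1.94 / 1.179098
db = 1.6453 m

1.6453


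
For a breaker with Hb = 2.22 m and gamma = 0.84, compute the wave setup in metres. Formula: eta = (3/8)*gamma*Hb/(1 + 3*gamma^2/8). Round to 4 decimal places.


eta = (3/8) * gamma * Hb / (1 + 3*gamma^2/8)
Numerator = (3/8) * 0.84 * 2.22 = 0.699300
Denominator = 1 + 3*0.84^2/8 = 1 + 0.264600 = 1.264600
eta = 0.699300 / 1.264600
eta = 0.5530 m

0.5530


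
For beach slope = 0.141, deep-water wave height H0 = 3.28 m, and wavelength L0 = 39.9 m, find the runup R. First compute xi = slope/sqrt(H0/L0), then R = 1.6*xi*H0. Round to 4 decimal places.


xi = slope / sqrt(H0/L0)
H0/L0 = 3.28/39.9 = 0.082206
sqrt(0.082206) = 0.286715
xi = 0.141 / 0.286715 = 0.491777
R = 1.6 * xi * H0 = 1.6 * 0.491777 * 3.28
R = 2.5808 m

2.5808


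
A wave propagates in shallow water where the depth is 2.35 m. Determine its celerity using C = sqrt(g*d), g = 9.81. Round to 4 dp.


Using the shallow-water approximation:
C = sqrt(g * d) = sqrt(9.81 * 2.35)
C = sqrt(23.0535)
C = 4.8014 m/s

4.8014


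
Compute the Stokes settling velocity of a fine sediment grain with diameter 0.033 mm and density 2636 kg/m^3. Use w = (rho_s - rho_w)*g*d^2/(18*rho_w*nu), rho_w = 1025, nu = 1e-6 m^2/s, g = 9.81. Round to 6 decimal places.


w = (rho_s - rho_w) * g * d^2 / (18 * rho_w * nu)
d = 0.033 mm = 0.000033 m
rho_s - rho_w = 2636 - 1025 = 1611
Numerator = 1611 * 9.81 * (0.000033)^2 = 0.000017210458
Denominator = 18 * 1025 * 1e-6 = 0.018450
w = 0.000933 m/s

0.000933


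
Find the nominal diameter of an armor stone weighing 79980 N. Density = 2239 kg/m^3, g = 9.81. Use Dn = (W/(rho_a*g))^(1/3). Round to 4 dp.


V = W / (rho_a * g)
V = 79980 / (2239 * 9.81)
V = 79980 / 21964.59
V = 3.641315 m^3
Dn = V^(1/3) = 3.641315^(1/3)
Dn = 1.5385 m

1.5385


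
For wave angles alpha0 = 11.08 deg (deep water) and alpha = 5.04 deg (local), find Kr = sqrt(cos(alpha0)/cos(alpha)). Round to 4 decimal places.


Kr = sqrt(cos(alpha0) / cos(alpha))
cos(11.08) = 0.981360
cos(5.04) = 0.996134
Kr = sqrt(0.981360 / 0.996134)
Kr = sqrt(0.985169)
Kr = 0.9926

0.9926


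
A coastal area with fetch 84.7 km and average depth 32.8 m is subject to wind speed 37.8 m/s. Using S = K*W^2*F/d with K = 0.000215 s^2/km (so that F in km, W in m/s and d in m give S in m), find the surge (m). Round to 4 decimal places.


S = K * W^2 * F / d
W^2 = 37.8^2 = 1428.84
S = 0.000215 * 1428.84 * 84.7 / 32.8
Numerator = 0.000215 * 1428.84 * 84.7 = 26.019891
S = 26.019891 / 32.8 = 0.7933 m

0.7933


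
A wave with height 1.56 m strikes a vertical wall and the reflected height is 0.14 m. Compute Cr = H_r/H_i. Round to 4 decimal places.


Cr = H_r / H_i
Cr = 0.14 / 1.56
Cr = 0.0897

0.0897


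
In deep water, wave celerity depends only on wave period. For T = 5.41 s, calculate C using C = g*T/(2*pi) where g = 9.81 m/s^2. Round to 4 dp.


We use the deep-water celerity formula:
C = g * T / (2 * pi)
C = 9.81 * 5.41 / (2 * 3.14159...)
C = 53.072100 / 6.283185
C = 8.4467 m/s

8.4467


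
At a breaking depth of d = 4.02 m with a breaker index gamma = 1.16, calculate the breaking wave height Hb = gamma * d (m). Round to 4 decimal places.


Hb = gamma * d
Hb = 1.16 * 4.02
Hb = 4.6632 m

4.6632


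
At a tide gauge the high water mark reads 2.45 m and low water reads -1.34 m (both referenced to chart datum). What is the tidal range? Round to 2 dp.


Tidal range = High water - Low water
Tidal range = 2.45 - (-1.34)
Tidal range = 3.79 m

3.79


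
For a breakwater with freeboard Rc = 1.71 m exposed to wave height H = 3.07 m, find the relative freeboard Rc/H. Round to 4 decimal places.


Relative freeboard = Rc / H
= 1.71 / 3.07
= 0.5570

0.5570


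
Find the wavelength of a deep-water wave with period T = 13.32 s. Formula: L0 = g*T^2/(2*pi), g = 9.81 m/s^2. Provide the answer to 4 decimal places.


L0 = g * T^2 / (2 * pi)
L0 = 9.81 * 13.32^2 / (2 * pi)
L0 = 9.81 * 177.4224 / 6.28319
L0 = 1740.5137 / 6.28319
L0 = 277.0114 m

277.0114


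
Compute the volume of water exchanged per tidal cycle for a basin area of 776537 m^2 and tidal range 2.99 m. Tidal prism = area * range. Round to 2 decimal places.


Tidal prism = Area * Tidal range
P = 776537 * 2.99
P = 2321845.63 m^3

2321845.63


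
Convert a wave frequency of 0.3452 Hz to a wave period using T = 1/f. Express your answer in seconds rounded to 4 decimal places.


T = 1 / f
T = 1 / 0.3452
T = 2.8969 s

2.8969


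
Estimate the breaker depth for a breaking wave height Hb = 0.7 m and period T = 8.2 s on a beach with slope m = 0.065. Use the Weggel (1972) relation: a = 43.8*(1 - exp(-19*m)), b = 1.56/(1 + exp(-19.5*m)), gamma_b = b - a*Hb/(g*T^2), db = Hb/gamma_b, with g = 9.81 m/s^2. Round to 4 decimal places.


a = 43.8 * (1 - exp(-19 * m))
exp(-19 * 0.065) = exp(-1.2350) = 0.290835
a = 43.8 * (1 - 0.290835) = 31.061437
b = 1.56 / (1 + exp(-19.5 * m))
exp(-19.5 * 0.065) = exp(-1.2675) = 0.281535
b = 1.56 / (1 + 0.281535) = 1.217291
Hb / (g * T^2) = 0.7 / (9.81 * 8.2^2) = 0.7 / 659.6244 = 0.00106121
gamma_b = b - a * Hb/(g*T^2) = 1.217291 - 31.061437 * 0.00106121 = 1.184328
db = Hb / gamma_b = 0.7 / 1.184328
db = 0.5911 m

0.5911


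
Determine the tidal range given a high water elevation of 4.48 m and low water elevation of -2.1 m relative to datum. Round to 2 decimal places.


Tidal range = High water - Low water
Tidal range = 4.48 - (-2.1)
Tidal range = 6.58 m

6.58


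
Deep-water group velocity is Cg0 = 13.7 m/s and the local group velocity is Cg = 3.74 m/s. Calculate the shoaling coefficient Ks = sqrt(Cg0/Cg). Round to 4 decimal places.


Ks = sqrt(Cg0 / Cg)
Ks = sqrt(13.7 / 3.74)
Ks = sqrt(3.6631)
Ks = 1.9139

1.9139


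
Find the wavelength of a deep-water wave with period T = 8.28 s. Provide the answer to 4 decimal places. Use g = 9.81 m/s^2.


L0 = g * T^2 / (2 * pi)
L0 = 9.81 * 8.28^2 / (2 * pi)
L0 = 9.81 * 68.5584 / 6.28319
L0 = 672.5579 / 6.28319
L0 = 107.0409 m

107.0409


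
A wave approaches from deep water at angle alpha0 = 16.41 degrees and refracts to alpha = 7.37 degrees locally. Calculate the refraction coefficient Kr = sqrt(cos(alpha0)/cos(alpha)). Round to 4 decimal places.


Kr = sqrt(cos(alpha0) / cos(alpha))
cos(16.41) = 0.959265
cos(7.37) = 0.991738
Kr = sqrt(0.959265 / 0.991738)
Kr = sqrt(0.967256)
Kr = 0.9835

0.9835


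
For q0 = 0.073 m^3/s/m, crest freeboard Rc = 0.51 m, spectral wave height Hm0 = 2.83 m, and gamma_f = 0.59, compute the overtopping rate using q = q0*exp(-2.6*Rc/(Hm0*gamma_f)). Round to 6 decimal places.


q = q0 * exp(-2.6 * Rc / (Hm0 * gamma_f))
Exponent = -2.6 * 0.51 / (2.83 * 0.59)
= -2.6 * 0.51 / 1.6697
= -0.794155
exp(-0.794155) = 0.451963
q = 0.073 * 0.451963
q = 0.032993 m^3/s/m

0.032993


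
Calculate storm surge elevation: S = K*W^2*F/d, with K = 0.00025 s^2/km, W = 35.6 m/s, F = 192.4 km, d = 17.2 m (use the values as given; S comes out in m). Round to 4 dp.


S = K * W^2 * F / d
W^2 = 35.6^2 = 1267.36
S = 0.00025 * 1267.36 * 192.4 / 17.2
Numerator = 0.00025 * 1267.36 * 192.4 = 60.960016
S = 60.960016 / 17.2 = 3.5442 m

3.5442


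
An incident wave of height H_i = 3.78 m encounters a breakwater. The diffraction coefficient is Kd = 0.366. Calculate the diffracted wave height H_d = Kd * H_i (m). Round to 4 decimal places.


H_d = Kd * H_i
H_d = 0.366 * 3.78
H_d = 1.3835 m

1.3835


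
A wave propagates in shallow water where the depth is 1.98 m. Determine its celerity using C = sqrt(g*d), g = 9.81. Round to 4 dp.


Using the shallow-water approximation:
C = sqrt(g * d) = sqrt(9.81 * 1.98)
C = sqrt(19.4238)
C = 4.4072 m/s

4.4072


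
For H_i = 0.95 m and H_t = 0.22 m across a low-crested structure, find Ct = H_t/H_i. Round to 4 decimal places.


Ct = H_t / H_i
Ct = 0.22 / 0.95
Ct = 0.2316

0.2316


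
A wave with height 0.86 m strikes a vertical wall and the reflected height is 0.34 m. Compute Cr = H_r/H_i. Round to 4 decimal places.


Cr = H_r / H_i
Cr = 0.34 / 0.86
Cr = 0.3953

0.3953


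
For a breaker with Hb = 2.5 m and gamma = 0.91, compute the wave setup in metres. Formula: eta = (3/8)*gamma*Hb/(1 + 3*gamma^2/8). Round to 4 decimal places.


eta = (3/8) * gamma * Hb / (1 + 3*gamma^2/8)
Numerator = (3/8) * 0.91 * 2.5 = 0.853125
Denominator = 1 + 3*0.91^2/8 = 1 + 0.310538 = 1.310538
eta = 0.853125 / 1.310538
eta = 0.6510 m

0.6510


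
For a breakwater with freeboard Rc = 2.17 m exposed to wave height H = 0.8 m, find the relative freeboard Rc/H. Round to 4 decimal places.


Relative freeboard = Rc / H
= 2.17 / 0.8
= 2.7125

2.7125


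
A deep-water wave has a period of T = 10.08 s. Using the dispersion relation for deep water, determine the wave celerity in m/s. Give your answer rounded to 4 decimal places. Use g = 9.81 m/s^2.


We use the deep-water celerity formula:
C = g * T / (2 * pi)
C = 9.81 * 10.08 / (2 * 3.14159...)
C = 98.884800 / 6.283185
C = 15.7380 m/s

15.7380


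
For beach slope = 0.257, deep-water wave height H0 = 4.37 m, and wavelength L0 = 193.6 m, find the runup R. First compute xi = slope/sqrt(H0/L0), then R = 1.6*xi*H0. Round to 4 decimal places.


xi = slope / sqrt(H0/L0)
H0/L0 = 4.37/193.6 = 0.022572
sqrt(0.022572) = 0.150241
xi = 0.257 / 0.150241 = 1.710587
R = 1.6 * xi * H0 = 1.6 * 1.710587 * 4.37
R = 11.9604 m

11.9604


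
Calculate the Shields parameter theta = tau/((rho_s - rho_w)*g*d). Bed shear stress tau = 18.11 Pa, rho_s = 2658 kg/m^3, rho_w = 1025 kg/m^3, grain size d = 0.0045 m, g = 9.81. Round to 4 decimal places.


theta = tau / ((rho_s - rho_w) * g * d)
rho_s - rho_w = 2658 - 1025 = 1633
Denominator = 1633 * 9.81 * 0.0045 = 72.088785
theta = 18.11 / 72.088785
theta = 0.2512

0.2512


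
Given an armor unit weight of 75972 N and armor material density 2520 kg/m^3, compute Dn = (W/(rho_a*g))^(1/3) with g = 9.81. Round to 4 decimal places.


V = W / (rho_a * g)
V = 75972 / (2520 * 9.81)
V = 75972 / 24721.20
V = 3.073152 m^3
Dn = V^(1/3) = 3.073152^(1/3)
Dn = 1.4539 m

1.4539


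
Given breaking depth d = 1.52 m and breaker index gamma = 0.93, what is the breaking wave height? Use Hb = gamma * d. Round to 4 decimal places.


Hb = gamma * d
Hb = 0.93 * 1.52
Hb = 1.4136 m

1.4136


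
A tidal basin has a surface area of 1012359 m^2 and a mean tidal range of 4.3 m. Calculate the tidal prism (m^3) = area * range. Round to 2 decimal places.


Tidal prism = Area * Tidal range
P = 1012359 * 4.3
P = 4353143.70 m^3

4353143.70


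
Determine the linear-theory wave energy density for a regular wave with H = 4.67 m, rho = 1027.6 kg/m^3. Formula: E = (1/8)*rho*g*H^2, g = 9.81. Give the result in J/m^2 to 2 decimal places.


E = (1/8) * rho * g * H^2
E = (1/8) * 1027.6 * 9.81 * 4.67^2
E = 0.125 * 1027.6 * 9.81 * 21.8089
E = 27481.27 J/m^2

27481.27


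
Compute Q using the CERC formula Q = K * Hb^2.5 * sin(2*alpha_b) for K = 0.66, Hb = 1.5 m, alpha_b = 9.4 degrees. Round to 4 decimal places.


Q = K * Hb^2.5 * sin(2 * alpha_b)
Hb^2.5 = 1.5^2.5 = 2.755676
sin(2 * 9.4) = sin(18.8) = 0.322266
Q = 0.66 * 2.755676 * 0.322266
Q = 0.5861 m^3/s

0.5861


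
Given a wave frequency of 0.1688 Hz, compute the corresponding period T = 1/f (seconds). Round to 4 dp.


T = 1 / f
T = 1 / 0.1688
T = 5.9242 s

5.9242


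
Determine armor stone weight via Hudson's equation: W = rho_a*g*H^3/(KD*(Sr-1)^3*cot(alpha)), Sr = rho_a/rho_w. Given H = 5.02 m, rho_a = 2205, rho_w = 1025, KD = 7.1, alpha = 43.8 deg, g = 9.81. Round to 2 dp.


Sr = rho_a / rho_w = 2205 / 1025 = 2.151220
(Sr - 1) = 1.151220
(Sr - 1)^3 = 1.525719
cot(43.8) = 1 / tan(43.8) = 1 / 0.958966 = 1.042790
Numerator = 2205 * 9.81 * 5.02^3 = 2736457.7843
Denominator = 7.1 * 1.525719 * 1.042790 = 11.296133
W = 2736457.7843 / 11.296133
W = 242247.31 N

242247.31


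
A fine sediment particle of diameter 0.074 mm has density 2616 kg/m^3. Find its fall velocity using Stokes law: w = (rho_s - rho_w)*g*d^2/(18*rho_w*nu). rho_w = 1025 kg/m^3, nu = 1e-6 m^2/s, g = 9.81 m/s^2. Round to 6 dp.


w = (rho_s - rho_w) * g * d^2 / (18 * rho_w * nu)
d = 0.074 mm = 0.000074 m
rho_s - rho_w = 2616 - 1025 = 1591
Numerator = 1591 * 9.81 * (0.000074)^2 = 0.000085467820
Denominator = 18 * 1025 * 1e-6 = 0.018450
w = 0.004632 m/s

0.004632


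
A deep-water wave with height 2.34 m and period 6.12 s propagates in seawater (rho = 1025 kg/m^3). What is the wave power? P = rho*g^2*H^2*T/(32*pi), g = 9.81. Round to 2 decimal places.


P = rho * g^2 * H^2 * T / (32 * pi)
P = 1025 * 9.81^2 * 2.34^2 * 6.12 / (32 * pi)
P = 1025 * 96.2361 * 5.4756 * 6.12 / 100.53096
P = 32881.01 W/m

32881.01


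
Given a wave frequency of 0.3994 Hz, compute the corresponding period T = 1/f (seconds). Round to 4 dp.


T = 1 / f
T = 1 / 0.3994
T = 2.5038 s

2.5038


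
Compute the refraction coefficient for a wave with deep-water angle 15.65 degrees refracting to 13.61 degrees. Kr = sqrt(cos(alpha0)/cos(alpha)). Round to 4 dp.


Kr = sqrt(cos(alpha0) / cos(alpha))
cos(15.65) = 0.962928
cos(13.61) = 0.971920
Kr = sqrt(0.962928 / 0.971920)
Kr = sqrt(0.990748)
Kr = 0.9954

0.9954


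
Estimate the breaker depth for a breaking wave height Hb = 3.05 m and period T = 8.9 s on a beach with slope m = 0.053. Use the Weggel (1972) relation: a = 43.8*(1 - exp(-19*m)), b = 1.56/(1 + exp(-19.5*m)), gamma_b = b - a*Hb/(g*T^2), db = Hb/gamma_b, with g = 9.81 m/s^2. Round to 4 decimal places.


a = 43.8 * (1 - exp(-19 * m))
exp(-19 * 0.053) = exp(-1.0070) = 0.365313
a = 43.8 * (1 - 0.365313) = 27.799278
b = 1.56 / (1 + exp(-19.5 * m))
exp(-19.5 * 0.053) = exp(-1.0335) = 0.355760
b = 1.56 / (1 + 0.355760) = 1.150646
Hb / (g * T^2) = 3.05 / (9.81 * 8.9^2) = 3.05 / 777.0501 = 0.00392510
gamma_b = b - a * Hb/(g*T^2) = 1.150646 - 27.799278 * 0.00392510 = 1.041531
db = Hb / gamma_b = 3.05 / 1.041531
db = 2.9284 m

2.9284


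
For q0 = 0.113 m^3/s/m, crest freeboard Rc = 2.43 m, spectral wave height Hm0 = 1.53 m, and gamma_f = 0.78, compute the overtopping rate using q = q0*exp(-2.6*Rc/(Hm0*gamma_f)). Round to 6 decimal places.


q = q0 * exp(-2.6 * Rc / (Hm0 * gamma_f))
Exponent = -2.6 * 2.43 / (1.53 * 0.78)
= -2.6 * 2.43 / 1.1934
= -5.294118
exp(-5.294118) = 0.005021
q = 0.113 * 0.005021
q = 0.000567 m^3/s/m

0.000567


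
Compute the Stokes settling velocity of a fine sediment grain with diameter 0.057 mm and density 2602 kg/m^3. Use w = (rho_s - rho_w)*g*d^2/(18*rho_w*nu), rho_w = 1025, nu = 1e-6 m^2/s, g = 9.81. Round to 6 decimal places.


w = (rho_s - rho_w) * g * d^2 / (18 * rho_w * nu)
d = 0.057 mm = 0.000057 m
rho_s - rho_w = 2602 - 1025 = 1577
Numerator = 1577 * 9.81 * (0.000057)^2 = 0.000050263232
Denominator = 18 * 1025 * 1e-6 = 0.018450
w = 0.002724 m/s

0.002724


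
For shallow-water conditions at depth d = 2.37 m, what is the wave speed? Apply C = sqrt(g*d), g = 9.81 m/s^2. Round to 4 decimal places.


Using the shallow-water approximation:
C = sqrt(g * d) = sqrt(9.81 * 2.37)
C = sqrt(23.2497)
C = 4.8218 m/s

4.8218


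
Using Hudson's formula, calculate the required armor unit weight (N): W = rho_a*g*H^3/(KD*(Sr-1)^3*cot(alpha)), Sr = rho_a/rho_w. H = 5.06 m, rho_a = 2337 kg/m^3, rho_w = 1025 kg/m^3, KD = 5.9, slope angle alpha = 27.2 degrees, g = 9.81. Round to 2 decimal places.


Sr = rho_a / rho_w = 2337 / 1025 = 2.280000
(Sr - 1) = 1.280000
(Sr - 1)^3 = 2.097152
cot(27.2) = 1 / tan(27.2) = 1 / 0.513930 = 1.945790
Numerator = 2337 * 9.81 * 5.06^3 = 2970156.0694
Denominator = 5.9 * 2.097152 * 1.945790 = 24.075637
W = 2970156.0694 / 24.075637
W = 123367.70 N

123367.70


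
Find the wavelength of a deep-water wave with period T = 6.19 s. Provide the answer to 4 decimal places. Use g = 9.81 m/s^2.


L0 = g * T^2 / (2 * pi)
L0 = 9.81 * 6.19^2 / (2 * pi)
L0 = 9.81 * 38.3161 / 6.28319
L0 = 375.8809 / 6.28319
L0 = 59.8233 m

59.8233


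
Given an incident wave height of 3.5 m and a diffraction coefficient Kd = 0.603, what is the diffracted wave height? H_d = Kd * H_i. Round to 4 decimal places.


H_d = Kd * H_i
H_d = 0.603 * 3.5
H_d = 2.1105 m

2.1105


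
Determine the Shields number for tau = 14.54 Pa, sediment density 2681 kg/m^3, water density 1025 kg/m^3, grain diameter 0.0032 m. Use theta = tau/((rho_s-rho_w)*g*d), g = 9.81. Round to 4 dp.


theta = tau / ((rho_s - rho_w) * g * d)
rho_s - rho_w = 2681 - 1025 = 1656
Denominator = 1656 * 9.81 * 0.0032 = 51.985152
theta = 14.54 / 51.985152
theta = 0.2797

0.2797


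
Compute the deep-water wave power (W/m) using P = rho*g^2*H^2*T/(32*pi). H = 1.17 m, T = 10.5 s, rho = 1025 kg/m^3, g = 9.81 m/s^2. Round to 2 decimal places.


P = rho * g^2 * H^2 * T / (32 * pi)
P = 1025 * 9.81^2 * 1.17^2 * 10.5 / (32 * pi)
P = 1025 * 96.2361 * 1.3689 * 10.5 / 100.53096
P = 14103.37 W/m

14103.37


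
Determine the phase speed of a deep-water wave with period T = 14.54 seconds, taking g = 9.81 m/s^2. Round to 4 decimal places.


We use the deep-water celerity formula:
C = g * T / (2 * pi)
C = 9.81 * 14.54 / (2 * 3.14159...)
C = 142.637400 / 6.283185
C = 22.7014 m/s

22.7014


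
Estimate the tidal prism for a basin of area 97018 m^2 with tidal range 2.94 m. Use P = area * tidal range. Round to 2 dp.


Tidal prism = Area * Tidal range
P = 97018 * 2.94
P = 285232.92 m^3

285232.92


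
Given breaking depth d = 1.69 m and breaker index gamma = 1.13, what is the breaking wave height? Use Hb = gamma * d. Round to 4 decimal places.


Hb = gamma * d
Hb = 1.13 * 1.69
Hb = 1.9097 m

1.9097


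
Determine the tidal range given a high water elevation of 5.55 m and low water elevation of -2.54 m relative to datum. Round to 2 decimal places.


Tidal range = High water - Low water
Tidal range = 5.55 - (-2.54)
Tidal range = 8.09 m

8.09


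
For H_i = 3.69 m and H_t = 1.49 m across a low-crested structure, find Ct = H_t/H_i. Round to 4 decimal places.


Ct = H_t / H_i
Ct = 1.49 / 3.69
Ct = 0.4038

0.4038


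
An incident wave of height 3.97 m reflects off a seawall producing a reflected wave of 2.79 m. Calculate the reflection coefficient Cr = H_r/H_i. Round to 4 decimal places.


Cr = H_r / H_i
Cr = 2.79 / 3.97
Cr = 0.7028

0.7028


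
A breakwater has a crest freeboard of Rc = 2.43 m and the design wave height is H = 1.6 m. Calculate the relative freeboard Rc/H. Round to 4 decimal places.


Relative freeboard = Rc / H
= 2.43 / 1.6
= 1.5188

1.5188


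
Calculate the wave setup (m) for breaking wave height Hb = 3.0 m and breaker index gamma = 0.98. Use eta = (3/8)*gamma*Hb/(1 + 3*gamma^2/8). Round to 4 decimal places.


eta = (3/8) * gamma * Hb / (1 + 3*gamma^2/8)
Numerator = (3/8) * 0.98 * 3.0 = 1.102500
Denominator = 1 + 3*0.98^2/8 = 1 + 0.360150 = 1.360150
eta = 1.102500 / 1.360150
eta = 0.8106 m

0.8106


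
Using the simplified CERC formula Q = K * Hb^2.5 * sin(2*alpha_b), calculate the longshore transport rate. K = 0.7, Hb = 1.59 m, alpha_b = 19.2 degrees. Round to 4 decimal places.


Q = K * Hb^2.5 * sin(2 * alpha_b)
Hb^2.5 = 1.59^2.5 = 3.187813
sin(2 * 19.2) = sin(38.4) = 0.621148
Q = 0.7 * 3.187813 * 0.621148
Q = 1.3861 m^3/s

1.3861


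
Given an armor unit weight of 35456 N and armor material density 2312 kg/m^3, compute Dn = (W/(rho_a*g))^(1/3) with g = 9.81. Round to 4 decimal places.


V = W / (rho_a * g)
V = 35456 / (2312 * 9.81)
V = 35456 / 22680.72
V = 1.563266 m^3
Dn = V^(1/3) = 1.563266^(1/3)
Dn = 1.1606 m

1.1606


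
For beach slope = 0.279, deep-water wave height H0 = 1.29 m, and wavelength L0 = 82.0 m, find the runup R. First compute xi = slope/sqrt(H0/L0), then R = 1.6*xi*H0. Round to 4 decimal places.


xi = slope / sqrt(H0/L0)
H0/L0 = 1.29/82.0 = 0.015732
sqrt(0.015732) = 0.125426
xi = 0.279 / 0.125426 = 2.224417
R = 1.6 * xi * H0 = 1.6 * 2.224417 * 1.29
R = 4.5912 m

4.5912


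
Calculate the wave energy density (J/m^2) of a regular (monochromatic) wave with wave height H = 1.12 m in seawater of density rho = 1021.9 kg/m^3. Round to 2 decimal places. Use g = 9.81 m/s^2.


E = (1/8) * rho * g * H^2
E = (1/8) * 1021.9 * 9.81 * 1.12^2
E = 0.125 * 1021.9 * 9.81 * 1.2544
E = 1571.89 J/m^2

1571.89


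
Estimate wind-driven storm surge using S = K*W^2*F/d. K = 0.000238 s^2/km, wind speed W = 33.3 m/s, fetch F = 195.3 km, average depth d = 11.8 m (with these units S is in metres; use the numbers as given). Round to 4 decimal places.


S = K * W^2 * F / d
W^2 = 33.3^2 = 1108.89
S = 0.000238 * 1108.89 * 195.3 / 11.8
Numerator = 0.000238 * 1108.89 * 195.3 = 51.542760
S = 51.542760 / 11.8 = 4.3680 m

4.3680
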